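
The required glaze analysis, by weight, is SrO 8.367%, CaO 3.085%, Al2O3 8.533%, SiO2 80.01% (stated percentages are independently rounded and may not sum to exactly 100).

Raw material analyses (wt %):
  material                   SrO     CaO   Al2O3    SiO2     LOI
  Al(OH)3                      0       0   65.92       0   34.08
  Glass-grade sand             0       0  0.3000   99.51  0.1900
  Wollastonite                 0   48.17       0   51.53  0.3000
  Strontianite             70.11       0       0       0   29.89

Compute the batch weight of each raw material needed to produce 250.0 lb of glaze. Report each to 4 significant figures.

Rounding to 4 significant digits extends to every intermediate as printed; all arithmetic holds exact precision in all steps. Every reported figure receives exactly one rounding. The derived quantities, which include glass mass, the four compositions, LOI, yield, totals, are re-derived in exact precision, as written in the problem or answer text, from the weighed amounts on 250.0 lb of glass.
Per-oxide target masses for 250.0 lb glaze:
  SrO: 8.367% × 250.0 = 20.92 lb
  CaO: 3.085% × 250.0 = 7.712 lb
  Al2O3: 8.533% × 250.0 = 21.33 lb
  SiO2: 80.01% × 250.0 = 200.0 lb
A balance pass over the oxides, given the weights on record, for the quoted basis mass (every target is met by its sum given rounding of the digits):
  SrO: 29.84·0.7011 = 20.92 lb (target 20.92 lb)
  CaO: 16.01·0.4817 = 7.712 lb (target 7.712 lb)
  Al2O3: 31.48·0.6592 + 192.7·0.003000 = 21.33 lb (target 21.33 lb)
  SiO2: 192.7·0.9951 + 16.01·0.5153 = 200.0 lb (target 200.0 lb)
Glass-mass closure: whole batch net of LOI = 250.0 lb (the Σ of target masses is 250.0 lb; stated basis 250.0 lb — any gap is answer rounding).
Batch total: Σ batch = 270.0 lb; the LOI term Σ batch·LOI equals 20.06 lb; yield, glass over the total, = 92.57%.

Batch per 250.0 lb glaze:
  Al(OH)3: 31.48 lb
  Glass-grade sand: 192.7 lb
  Wollastonite: 16.01 lb
  Strontianite: 29.84 lb
Total batch = 270.0 lb; LOI loss = 20.06 lb; yield = 92.57%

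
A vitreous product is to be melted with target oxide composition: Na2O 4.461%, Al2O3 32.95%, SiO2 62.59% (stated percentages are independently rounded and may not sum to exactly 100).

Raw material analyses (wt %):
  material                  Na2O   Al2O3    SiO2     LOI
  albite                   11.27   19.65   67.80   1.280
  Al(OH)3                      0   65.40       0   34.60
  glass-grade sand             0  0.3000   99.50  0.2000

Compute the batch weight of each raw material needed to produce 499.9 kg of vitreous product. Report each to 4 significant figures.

Batch per 499.9 kg vitreous product:
  albite: 197.9 kg
  Al(OH)3: 191.6 kg
  glass-grade sand: 179.6 kg
Total batch = 569.1 kg; LOI loss = 69.19 kg; yield = 87.84%

In-progress results appear (rounded to four significant digits) as written; all internal work runs at full precision all the way through. Each reported result takes exactly one rounding; all derived quantities are recomputed using the weight values at 499.9 kg of glass at exact precision (totals, three oxide percentages, LOI, net glass mass, yield), exactly as shown in the problem or the answer.
Target oxide masses per 499.9 kg vitreous product:
  Na2O: 4.461% × 499.9 = 22.30 kg
  Al2O3: 32.95% × 499.9 = 164.7 kg
  SiO2: 62.59% × 499.9 = 312.9 kg
Oxide-by-oxide audit per the reported batch figures, on the stated basis (oxide sums agree with the targets exact up to rounding of places):
  Na2O: 197.9·0.1127 = 22.30 kg (target 22.30 kg)
  Al2O3: 197.9·0.1965 + 191.6·0.6540 + 179.6·0.003000 = 164.7 kg (target 164.7 kg)
  SiO2: 197.9·0.6780 + 179.6·0.9950 = 312.9 kg (target 312.9 kg)
Glass-mass sanity pass: batch total minus LOI = 499.9 kg (oxide target masses add up to 499.9 kg; versus the stated basis of 499.9 kg — gaps are rounding artifacts).
Batch grand total — Σ batch = 569.1 kg; Σ batch·LOI gives LOI loss = 69.19 kg; glass ÷ batch gives a yield of 87.84%.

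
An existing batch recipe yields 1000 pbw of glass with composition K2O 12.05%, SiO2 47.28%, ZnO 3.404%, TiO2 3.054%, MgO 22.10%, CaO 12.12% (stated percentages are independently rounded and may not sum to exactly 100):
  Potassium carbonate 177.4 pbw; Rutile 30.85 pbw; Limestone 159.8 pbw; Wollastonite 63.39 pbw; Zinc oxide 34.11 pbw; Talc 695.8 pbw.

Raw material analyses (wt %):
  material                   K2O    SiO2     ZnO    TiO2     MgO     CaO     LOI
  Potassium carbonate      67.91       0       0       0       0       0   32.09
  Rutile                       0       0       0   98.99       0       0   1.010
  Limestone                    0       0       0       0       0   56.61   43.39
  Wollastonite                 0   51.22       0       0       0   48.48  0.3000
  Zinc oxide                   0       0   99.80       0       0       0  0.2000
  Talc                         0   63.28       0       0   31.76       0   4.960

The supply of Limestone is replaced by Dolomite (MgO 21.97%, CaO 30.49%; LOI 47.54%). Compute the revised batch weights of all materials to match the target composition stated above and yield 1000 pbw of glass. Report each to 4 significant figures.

Revised batch per 1000 pbw glass:
  Potassium carbonate: 177.4 pbw
  Rutile: 30.85 pbw
  Dolomite: 125.8 pbw
  Wollastonite: 170.9 pbw
  Zinc oxide: 34.11 pbw
  Talc: 608.8 pbw
Total batch = 1148 pbw; LOI loss = 147.8 pbw

Mid-chain values are displayed (rounded to 4 significant digits) in the working; all internal work keeps full precision all the way through; every reported value sees exactly one rounding. All derived quantities are recomputed in exact precision (the totals, yield, LOI, six oxide percentages, net glass mass) using the weight values per 1000 pbw of glass, exactly as printed in the problem or the answer.
Target oxide masses per 1000 pbw glass:
  K2O: 12.05% × 1000 = 120.5 pbw
  SiO2: 47.28% × 1000 = 472.8 pbw
  ZnO: 3.404% × 1000 = 34.04 pbw
  TiO2: 3.054% × 1000 = 30.54 pbw
  MgO: 22.10% × 1000 = 221.0 pbw
  CaO: 12.12% × 1000 = 121.2 pbw
Oxide-by-oxide audit from the weights as reported, on the stated basis (oxide sums agree with the targets exact up to rounding of places):
  K2O: 177.4·0.6791 = 120.5 pbw (target 120.5 pbw)
  SiO2: 170.9·0.5122 + 608.8·0.6328 = 472.8 pbw (target 472.8 pbw)
  ZnO: 34.11·0.9980 = 34.04 pbw (target 34.04 pbw)
  TiO2: 30.85·0.9899 = 30.54 pbw (target 30.54 pbw)
  MgO: 125.8·0.2197 + 608.8·0.3176 = 221.0 pbw (target 221.0 pbw)
  CaO: 125.8·0.3049 + 170.9·0.4848 = 121.2 pbw (target 121.2 pbw)
Glass-mass closure: Σ batch − LOI loss = 1000 pbw (the Σ of target masses is 1000 pbw; stated basis 1000 pbw — deltas are rounding alone).
Batch grand total — Σ batch = 1148 pbw; loss to ignition Σ batch·LOI = 147.8 pbw; yield: glass divided by total = 87.12%.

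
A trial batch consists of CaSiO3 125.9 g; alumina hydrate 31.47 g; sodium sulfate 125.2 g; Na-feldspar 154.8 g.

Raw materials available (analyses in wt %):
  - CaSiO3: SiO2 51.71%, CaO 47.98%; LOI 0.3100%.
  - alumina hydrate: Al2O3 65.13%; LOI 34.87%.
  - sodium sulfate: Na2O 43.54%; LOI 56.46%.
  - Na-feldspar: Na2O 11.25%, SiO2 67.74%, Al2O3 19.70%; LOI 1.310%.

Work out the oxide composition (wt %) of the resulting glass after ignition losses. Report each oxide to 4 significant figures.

Each numeric step keeps full float precision all the way through — the intermediate values are printed (rounded to 4 significant figures) across the worked steps — exactly one rounding lands on each reported number — all derived quantities are computed from the weighed amounts at 353.3 g of glass at full float precision (glass mass, LOI, yield, the four compositions, the totals) precisely as stated by problem or answer.
Mass of each oxide from the mix:
  Na2O: 125.2·0.4354 + 154.8·0.1125 = 71.93 g
  SiO2: 125.9·0.5171 + 154.8·0.6774 = 170.0 g
  CaO: 125.9·0.4798 = 60.41 g
  Al2O3: 31.47·0.6513 + 154.8·0.1970 = 50.99 g
LOI: 125.9·0.003100 + 31.47·0.3487 + 125.2·0.5646 + 154.8·0.01310 = 84.08 g
Glass mass = batch − LOI = 437.4 − 84.08 = 353.3 g (the oxide masses sum to this)
each oxide over glass, ×100, is wt %

Glass mass = 353.3 g (batch 437.4 − LOI 84.08).
Composition: Na2O 20.36%, SiO2 48.11%, CaO 17.10%, Al2O3 14.43%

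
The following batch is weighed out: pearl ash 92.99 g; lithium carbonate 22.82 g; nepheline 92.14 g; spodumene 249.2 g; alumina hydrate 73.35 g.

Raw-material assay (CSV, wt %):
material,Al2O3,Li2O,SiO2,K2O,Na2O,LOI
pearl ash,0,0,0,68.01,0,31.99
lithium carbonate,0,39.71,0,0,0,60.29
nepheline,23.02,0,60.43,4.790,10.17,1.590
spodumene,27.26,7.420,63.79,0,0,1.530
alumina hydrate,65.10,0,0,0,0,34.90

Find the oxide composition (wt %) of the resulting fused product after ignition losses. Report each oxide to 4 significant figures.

The intermediate values are printed rounded to four significant figures — full float precision is kept at all times; every reported number takes just one rounding — derived quantities (net glass mass, five oxide percentages, LOI, the totals, the yield) are carried using the weight values on 456.1 g of glass in full precision precisely as stated by the problem or the answer.
Per-oxide mass from batch:
  Al2O3: 92.14·0.2302 + 249.2·0.2726 + 73.35·0.6510 = 136.9 g
  Li2O: 22.82·0.3971 + 249.2·0.07420 = 27.55 g
  SiO2: 92.14·0.6043 + 249.2·0.6379 = 214.6 g
  K2O: 92.99·0.6801 + 92.14·0.04790 = 67.66 g
  Na2O: 92.14·0.1017 = 9.371 g
LOI: 92.99·0.3199 + 22.82·0.6029 + 92.14·0.01590 + 249.2·0.01530 + 73.35·0.3490 = 74.38 g
Glass = total batch minus LOI = 530.5 − 74.38 = 456.1 g (the oxide masses sum to this)
oxide / glass × 100 gives the wt %

Glass mass = 456.1 g (batch 530.5 − LOI 74.38).
Composition: Al2O3 30.01%, Li2O 6.041%, SiO2 47.06%, K2O 14.83%, Na2O 2.054%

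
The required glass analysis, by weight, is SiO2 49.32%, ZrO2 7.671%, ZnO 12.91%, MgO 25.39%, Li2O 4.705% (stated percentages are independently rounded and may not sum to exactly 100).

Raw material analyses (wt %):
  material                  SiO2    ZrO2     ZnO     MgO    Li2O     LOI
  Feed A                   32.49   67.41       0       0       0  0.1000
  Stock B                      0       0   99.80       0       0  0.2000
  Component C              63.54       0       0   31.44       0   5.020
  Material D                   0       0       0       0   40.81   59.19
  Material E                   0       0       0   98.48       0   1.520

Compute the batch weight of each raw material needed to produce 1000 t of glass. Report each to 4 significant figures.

Mid-chain values appear, rounded to four significant figures, in the printout. The whole derivation holds exact precision all the way through. A single rounding finalizes every reported figure — derived quantities are re-derived in exact precision (the totals, the yield, the five compositions, LOI, glass mass) from the batch weights on 1000 t of glass, as they appear in the problem or answer text.
Per-oxide target masses for 1000 t glass:
  SiO2: 49.32% × 1000 = 493.2 t
  ZrO2: 7.671% × 1000 = 76.71 t
  ZnO: 12.91% × 1000 = 129.1 t
  MgO: 25.39% × 1000 = 253.9 t
  Li2O: 4.705% × 1000 = 47.05 t
Per-oxide balance check using the reported weights, versus the basis set out (each sum matches its target mass given rounding of the digits):
  SiO2: 113.8·0.3249 + 718.0·0.6354 = 493.2 t (target 493.2 t)
  ZrO2: 113.8·0.6741 = 76.71 t (target 76.71 t)
  ZnO: 129.4·0.9980 = 129.1 t (target 129.1 t)
  MgO: 718.0·0.3144 + 28.59·0.9848 = 253.9 t (target 253.9 t)
  Li2O: 115.3·0.4081 = 47.05 t (target 47.05 t)
Glass-mass closure: Σ batch − LOI loss = 1000 t (per-oxide target masses sum to 1000 t; stated basis 1000 t — a pure rounding effect).
Total batch = Σ batch = 1105 t; Σ batch·LOI gives LOI loss = 105.1 t; yield = glass ÷ total batch = 90.49%.

Batch per 1000 t glass:
  Feed A: 113.8 t
  Stock B: 129.4 t
  Component C: 718.0 t
  Material D: 115.3 t
  Material E: 28.59 t
Total batch = 1105 t; LOI loss = 105.1 t; yield = 90.49%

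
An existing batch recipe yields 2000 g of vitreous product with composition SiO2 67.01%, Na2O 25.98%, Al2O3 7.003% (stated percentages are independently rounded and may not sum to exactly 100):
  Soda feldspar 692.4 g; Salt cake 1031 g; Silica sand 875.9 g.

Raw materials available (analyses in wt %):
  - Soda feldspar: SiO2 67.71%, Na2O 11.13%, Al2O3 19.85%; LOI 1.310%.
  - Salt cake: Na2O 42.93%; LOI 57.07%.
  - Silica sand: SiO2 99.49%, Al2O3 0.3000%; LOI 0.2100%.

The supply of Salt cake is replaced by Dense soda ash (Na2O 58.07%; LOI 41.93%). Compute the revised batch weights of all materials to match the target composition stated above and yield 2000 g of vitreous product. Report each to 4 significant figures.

Revised batch per 2000 g vitreous product:
  Soda feldspar: 692.4 g
  Dense soda ash: 762.1 g
  Silica sand: 875.9 g
Total batch = 2330 g; LOI loss = 330.5 g

Working values are shown, rounded to four significant digits, when written out — each numeric step keeps exact precision through every step — every reported result receives exactly one rounding — all derived quantities are re-derived from the weighed amounts for 2000 g of glass at full precision (three oxide percentages, totals, the yield, glass mass, LOI) exactly as shown in either problem or answer.
Target oxide masses per 2000 g vitreous product:
  SiO2: 67.01% × 2000 = 1340 g
  Na2O: 25.98% × 2000 = 519.6 g
  Al2O3: 7.003% × 2000 = 140.1 g
Sums-versus-targets review working from each reported weight, on the stated basis (summed amounts equal target values once rounding is allowed for):
  SiO2: 692.4·0.6771 + 875.9·0.9949 = 1340 g (target 1340 g)
  Na2O: 692.4·0.1113 + 762.1·0.5807 = 519.6 g (target 519.6 g)
  Al2O3: 692.4·0.1985 + 875.9·0.003000 = 140.1 g (target 140.1 g)
Consistency of the glass mass: whole batch net of LOI = 2000 g (per-oxide target masses sum to 2000 g; basis as stated: 2000 g — differing by rounding only).
Summing the batch: Σ batch = 2330 g; loss to ignition Σ batch·LOI = 330.5 g; as yield: glass ÷ batch → 85.82%.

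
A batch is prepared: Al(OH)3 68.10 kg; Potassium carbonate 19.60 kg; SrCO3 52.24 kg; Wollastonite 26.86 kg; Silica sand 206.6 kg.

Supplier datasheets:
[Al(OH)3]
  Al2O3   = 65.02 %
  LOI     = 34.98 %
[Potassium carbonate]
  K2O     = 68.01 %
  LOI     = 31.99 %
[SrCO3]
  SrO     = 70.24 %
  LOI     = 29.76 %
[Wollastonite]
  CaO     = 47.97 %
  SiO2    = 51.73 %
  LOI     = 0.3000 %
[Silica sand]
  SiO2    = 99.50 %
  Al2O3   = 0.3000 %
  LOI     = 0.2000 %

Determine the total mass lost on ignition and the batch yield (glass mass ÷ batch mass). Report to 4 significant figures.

The whole derivation runs at full precision in all steps — working values are shown (rounded to 4 significant digits) when written out. A single rounding completes each reported figure; all derived quantities, which include yield, ignition loss, totals, glass mass, five oxide percentages, are re-derived in exact precision, exactly as printed in question or answer, starting from the weights per 327.3 kg of glass.
Material-by-material LOI:
  Al(OH)3: 68.10 × 0.3498 = 23.82 kg
  Potassium carbonate: 19.60 × 0.3199 = 6.270 kg
  SrCO3: 52.24 × 0.2976 = 15.55 kg
  Wollastonite: 26.86 × 0.003000 = 0.08058 kg
  Silica sand: 206.6 × 0.002000 = 0.4132 kg
Total LOI = 46.13 kg
Glass = batch − LOI = 373.4 − 46.13 = 327.3 kg

LOI loss = 46.13 kg; glass = 327.3 kg; yield = 87.65%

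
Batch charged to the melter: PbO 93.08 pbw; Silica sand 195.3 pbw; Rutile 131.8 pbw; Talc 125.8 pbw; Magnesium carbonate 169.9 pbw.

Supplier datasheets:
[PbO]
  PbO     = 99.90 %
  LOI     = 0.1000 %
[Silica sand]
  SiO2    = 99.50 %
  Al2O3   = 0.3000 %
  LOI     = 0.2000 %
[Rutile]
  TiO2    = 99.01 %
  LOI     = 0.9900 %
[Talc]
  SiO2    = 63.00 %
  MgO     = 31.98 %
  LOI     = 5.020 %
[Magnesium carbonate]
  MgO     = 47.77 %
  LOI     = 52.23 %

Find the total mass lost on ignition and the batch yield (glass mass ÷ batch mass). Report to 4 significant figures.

LOI loss = 96.84 pbw; glass = 619.0 pbw; yield = 86.47%

Mid-chain values appear rounded to 4 significant digits across the worked steps — all arithmetic keeps full precision at each step. Every reported figure is rounded once only. All derived quantities, including LOI, glass mass, five oxide percentages, yield, the totals, are carried from the weighed amounts at 619.0 pbw of glass at exact precision, exactly as printed in the problem or the answer.
LOI of each material in turn:
  PbO: 93.08 × 0.001000 = 0.09308 pbw
  Silica sand: 195.3 × 0.002000 = 0.3906 pbw
  Rutile: 131.8 × 0.009900 = 1.305 pbw
  Talc: 125.8 × 0.05020 = 6.315 pbw
  Magnesium carbonate: 169.9 × 0.5223 = 88.74 pbw
Total LOI = 96.84 pbw
Glass = batch − LOI = 715.9 − 96.84 = 619.0 pbw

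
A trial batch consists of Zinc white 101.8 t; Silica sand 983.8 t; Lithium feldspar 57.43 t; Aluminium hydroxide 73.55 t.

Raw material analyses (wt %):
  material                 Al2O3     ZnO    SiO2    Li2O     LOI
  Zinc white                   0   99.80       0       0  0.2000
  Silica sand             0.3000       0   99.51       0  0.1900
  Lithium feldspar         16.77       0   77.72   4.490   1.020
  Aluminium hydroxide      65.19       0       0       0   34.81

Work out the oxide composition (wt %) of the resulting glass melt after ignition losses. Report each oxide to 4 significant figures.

Glass mass = 1188 t (batch 1217 − LOI 28.26).
Composition: Al2O3 5.094%, ZnO 8.550%, SiO2 86.14%, Li2O 0.2170%

Mid-chain values appear, with 4-significant-figure rounding, alongside each step — each numeric step carries full float precision at all times — every reported number is rounded a single time — the derived quantities are computed in full float precision (LOI, net glass mass, the four compositions, yield, totals) from the weighed amounts for 1188 t of glass as quoted within question or answer.
Oxide masses out of the charge:
  Al2O3: 983.8·0.003000 + 57.43·0.1677 + 73.55·0.6519 = 60.53 t
  ZnO: 101.8·0.9980 = 101.6 t
  SiO2: 983.8·0.9951 + 57.43·0.7772 = 1024 t
  Li2O: 57.43·0.04490 = 2.579 t
LOI: 101.8·0.002000 + 983.8·0.001900 + 57.43·0.01020 + 73.55·0.3481 = 28.26 t
Resulting glass, batch − LOI: 1217 − 28.26 = 1188 t (matching Σ of the oxides)
each oxide over glass, ×100, is wt %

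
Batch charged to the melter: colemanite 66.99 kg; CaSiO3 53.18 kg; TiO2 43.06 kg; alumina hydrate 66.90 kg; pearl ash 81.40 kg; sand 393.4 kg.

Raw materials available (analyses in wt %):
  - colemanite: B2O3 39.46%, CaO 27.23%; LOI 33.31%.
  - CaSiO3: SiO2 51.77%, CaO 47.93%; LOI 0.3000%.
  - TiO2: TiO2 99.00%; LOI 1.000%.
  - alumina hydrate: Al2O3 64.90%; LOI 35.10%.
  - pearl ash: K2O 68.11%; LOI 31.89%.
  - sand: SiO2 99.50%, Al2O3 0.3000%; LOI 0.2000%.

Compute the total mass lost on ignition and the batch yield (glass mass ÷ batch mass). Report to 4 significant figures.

Mid-chain values appear rounded off to 4 significant figures as written; every computation maintains full precision through the solve — every reported number includes exactly one rounding; the derived quantities (yield, LOI, the six compositions, totals, net glass mass) are computed from the weighed amounts on 631.8 kg of glass in exact precision as set out in problem or answer.
Material-by-material LOI:
  colemanite: 66.99 × 0.3331 = 22.31 kg
  CaSiO3: 53.18 × 0.003000 = 0.1595 kg
  TiO2: 43.06 × 0.01000 = 0.4306 kg
  alumina hydrate: 66.90 × 0.3510 = 23.48 kg
  pearl ash: 81.40 × 0.3189 = 25.96 kg
  sand: 393.4 × 0.002000 = 0.7868 kg
Total LOI = 73.13 kg
Glass = batch − LOI = 704.9 − 73.13 = 631.8 kg

LOI loss = 73.13 kg; glass = 631.8 kg; yield = 89.63%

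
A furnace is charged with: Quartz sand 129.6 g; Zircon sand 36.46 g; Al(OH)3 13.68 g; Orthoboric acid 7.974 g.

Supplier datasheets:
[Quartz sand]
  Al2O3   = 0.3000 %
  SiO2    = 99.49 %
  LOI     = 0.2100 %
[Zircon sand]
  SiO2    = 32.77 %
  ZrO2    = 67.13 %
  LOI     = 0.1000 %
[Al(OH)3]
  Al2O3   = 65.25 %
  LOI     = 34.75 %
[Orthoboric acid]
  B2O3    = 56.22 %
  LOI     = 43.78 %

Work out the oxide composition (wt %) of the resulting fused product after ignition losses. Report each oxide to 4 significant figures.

Intermediates are shown (rounded to four significant digits) in the working; full precision is carried from first step to last; exactly one rounding is applied to every reported figure. Derived quantities, including totals, LOI, four oxide percentages, yield, net glass mass, are recomputed from the batch weights per 179.2 g of glass at exact precision, precisely as stated by the problem or answer text.
Oxide-by-oxide delivered mass:
  Al2O3: 129.6·0.003000 + 13.68·0.6525 = 9.315 g
  B2O3: 7.974·0.5622 = 4.483 g
  SiO2: 129.6·0.9949 + 36.46·0.3277 = 140.9 g
  ZrO2: 36.46·0.6713 = 24.48 g
LOI: 129.6·0.002100 + 36.46·0.001000 + 13.68·0.3475 + 7.974·0.4378 = 8.553 g
batch − LOI leaves glass = 187.7 − 8.553 = 179.2 g (matching Σ of the oxides)
each wt % is 100 × oxide ÷ glass

Glass mass = 179.2 g (batch 187.7 − LOI 8.553).
Composition: Al2O3 5.199%, B2O3 2.502%, SiO2 78.64%, ZrO2 13.66%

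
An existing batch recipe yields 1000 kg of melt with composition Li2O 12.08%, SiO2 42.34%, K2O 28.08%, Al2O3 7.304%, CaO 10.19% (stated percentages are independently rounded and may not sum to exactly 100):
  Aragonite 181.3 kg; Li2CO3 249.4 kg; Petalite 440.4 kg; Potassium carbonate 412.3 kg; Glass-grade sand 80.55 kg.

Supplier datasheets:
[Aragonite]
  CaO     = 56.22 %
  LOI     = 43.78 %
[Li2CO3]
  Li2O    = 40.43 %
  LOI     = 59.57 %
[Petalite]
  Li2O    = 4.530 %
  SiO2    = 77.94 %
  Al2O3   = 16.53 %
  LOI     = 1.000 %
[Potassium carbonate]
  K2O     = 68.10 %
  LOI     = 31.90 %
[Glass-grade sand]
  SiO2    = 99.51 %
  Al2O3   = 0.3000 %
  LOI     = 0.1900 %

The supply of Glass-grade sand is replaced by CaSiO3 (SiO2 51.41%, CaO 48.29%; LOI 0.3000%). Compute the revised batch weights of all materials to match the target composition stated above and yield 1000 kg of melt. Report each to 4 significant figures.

Revised batch per 1000 kg melt:
  Aragonite: 49.24 kg
  Li2CO3: 249.3 kg
  Petalite: 441.9 kg
  Potassium carbonate: 412.3 kg
  CaSiO3: 153.7 kg
Total batch = 1306 kg; LOI loss = 306.5 kg

Intermediates appear rounded to four significant digits alongside each step — every computation keeps full precision in every operation; each reported value includes exactly one rounding — derived quantities (five oxide percentages, the totals, yield, net glass mass, ignition loss) are recomputed at full precision from the weighed amounts at 1000 kg of glass precisely as stated by either problem or answer.
Target masses of each oxide per 1000 kg melt:
  Li2O: 12.08% × 1000 = 120.8 kg
  SiO2: 42.34% × 1000 = 423.4 kg
  K2O: 28.08% × 1000 = 280.8 kg
  Al2O3: 7.304% × 1000 = 73.04 kg
  CaO: 10.19% × 1000 = 101.9 kg
Verifying the oxide balance from the weights as reported, versus the basis set out (each sum matches its target mass modulo rounding of the values):
  Li2O: 249.3·0.4043 + 441.9·0.04530 = 120.8 kg (target 120.8 kg)
  SiO2: 441.9·0.7794 + 153.7·0.5141 = 423.4 kg (target 423.4 kg)
  K2O: 412.3·0.6810 = 280.8 kg (target 280.8 kg)
  Al2O3: 441.9·0.1653 = 73.05 kg (target 73.04 kg)
  CaO: 49.24·0.5622 + 153.7·0.4829 = 101.9 kg (target 101.9 kg)
Auditing the glass mass value: batch total minus LOI = 1000 kg (oxide target masses add up to 999.9 kg; with the basis standing at 1000 kg — differing by rounding only).
Adding the batch up: Σ batch = 1306 kg; the LOI term Σ batch·LOI equals 306.5 kg; yield: glass divided by total = 76.54%.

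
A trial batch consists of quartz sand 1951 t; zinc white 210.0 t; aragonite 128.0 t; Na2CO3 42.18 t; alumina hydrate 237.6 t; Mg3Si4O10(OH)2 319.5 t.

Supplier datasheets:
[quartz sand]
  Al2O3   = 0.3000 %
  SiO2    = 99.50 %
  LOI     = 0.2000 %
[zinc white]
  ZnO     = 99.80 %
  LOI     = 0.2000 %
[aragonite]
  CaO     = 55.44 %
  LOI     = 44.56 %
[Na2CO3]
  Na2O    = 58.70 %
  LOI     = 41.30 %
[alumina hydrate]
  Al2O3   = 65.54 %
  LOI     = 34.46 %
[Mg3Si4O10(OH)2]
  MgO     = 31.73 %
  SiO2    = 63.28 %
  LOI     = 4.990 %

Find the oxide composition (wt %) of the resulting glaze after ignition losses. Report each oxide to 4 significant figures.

Full precision is kept in all steps — mid-chain values are shown rounded off to 4 significant digits as written; every reported value takes a single rounding — derived quantities (ignition loss, the yield, the six compositions, totals, glass mass) are carried from the weighed amounts on 2712 t of glass at exact precision, as given in the problem or the answer.
Delivered oxide masses:
  Na2O: 42.18·0.5870 = 24.76 t
  Al2O3: 1951·0.003000 + 237.6·0.6554 = 161.6 t
  MgO: 319.5·0.3173 = 101.4 t
  CaO: 128.0·0.5544 = 70.96 t
  ZnO: 210.0·0.9980 = 209.6 t
  SiO2: 1951·0.9950 + 319.5·0.6328 = 2143 t
LOI: 1951·0.002000 + 210.0·0.002000 + 128.0·0.4456 + 42.18·0.4130 + 237.6·0.3446 + 319.5·0.04990 = 176.6 t
Glass = total batch minus LOI = 2888 − 176.6 = 2712 t (matching Σ of the oxides)
percent by weight: oxide/glass ×100

Glass mass = 2712 t (batch 2888 − LOI 176.6).
Composition: Na2O 0.9131%, Al2O3 5.959%, MgO 3.739%, CaO 2.617%, ZnO 7.729%, SiO2 79.04%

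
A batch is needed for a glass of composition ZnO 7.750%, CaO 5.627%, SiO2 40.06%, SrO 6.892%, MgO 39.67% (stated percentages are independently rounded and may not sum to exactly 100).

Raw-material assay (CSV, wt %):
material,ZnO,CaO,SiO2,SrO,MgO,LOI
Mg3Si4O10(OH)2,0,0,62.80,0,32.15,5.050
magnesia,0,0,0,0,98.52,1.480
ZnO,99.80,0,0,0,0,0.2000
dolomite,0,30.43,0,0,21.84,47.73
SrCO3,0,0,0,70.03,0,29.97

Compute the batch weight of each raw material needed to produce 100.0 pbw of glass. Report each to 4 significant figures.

Batch per 100.0 pbw glass:
  Mg3Si4O10(OH)2: 63.79 pbw
  magnesia: 15.35 pbw
  ZnO: 7.766 pbw
  dolomite: 18.49 pbw
  SrCO3: 9.841 pbw
Total batch = 115.2 pbw; LOI loss = 15.24 pbw; yield = 86.78%

Intermediates are printed, rounded to four significant figures, across the worked steps. All internal work holds full precision in every operation. A single rounding completes every reported value. All derived quantities (ignition loss, yield, five oxide percentages, net glass mass, totals) are computed using the weight values for 100.0 pbw of glass at exact precision precisely as stated by the problem or the answer.
Target masses of each oxide per 100.0 pbw glass:
  ZnO: 7.750% × 100.0 = 7.750 pbw
  CaO: 5.627% × 100.0 = 5.627 pbw
  SiO2: 40.06% × 100.0 = 40.06 pbw
  SrO: 6.892% × 100.0 = 6.892 pbw
  MgO: 39.67% × 100.0 = 39.67 pbw
Verifying the oxide balance working from each reported weight, per the basis as stated (every target is met by its sum given rounding of the digits):
  ZnO: 7.766·0.9980 = 7.750 pbw (target 7.750 pbw)
  CaO: 18.49·0.3043 = 5.627 pbw (target 5.627 pbw)
  SiO2: 63.79·0.6280 = 40.06 pbw (target 40.06 pbw)
  SrO: 9.841·0.7003 = 6.892 pbw (target 6.892 pbw)
  MgO: 63.79·0.3215 + 15.35·0.9852 + 18.49·0.2184 = 39.67 pbw (target 39.67 pbw)
Auditing the glass mass value: net batch after ignition = 100.0 pbw (the targets, summed, come to 100.0 pbw; against the stated basis, 100.0 pbw — deltas are rounding alone).
Batch total: Σ batch = 115.2 pbw; ignition loss, Σ(batch × LOI) = 15.24 pbw; glass ÷ batch gives a yield of 86.78%.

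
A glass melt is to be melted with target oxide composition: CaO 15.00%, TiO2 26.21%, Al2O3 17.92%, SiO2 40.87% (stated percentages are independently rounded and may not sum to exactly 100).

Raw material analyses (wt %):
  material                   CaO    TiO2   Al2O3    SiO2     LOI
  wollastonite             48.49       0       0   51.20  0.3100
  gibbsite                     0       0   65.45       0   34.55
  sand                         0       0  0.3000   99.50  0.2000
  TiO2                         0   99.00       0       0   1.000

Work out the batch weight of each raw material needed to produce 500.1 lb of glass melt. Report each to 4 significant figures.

All internal work runs at exact precision at all times; intermediates appear, rounded to 4 significant figures, in the working; every reported result is rounded only once — the derived quantities (totals, the yield, the four compositions, ignition loss, glass mass) are re-derived from the batch weights on 500.1 lb of glass in full precision, as given in problem or answer.
Target masses of each oxide per 500.1 lb glass melt:
  CaO: 15.00% × 500.1 = 75.02 lb
  TiO2: 26.21% × 500.1 = 131.1 lb
  Al2O3: 17.92% × 500.1 = 89.62 lb
  SiO2: 40.87% × 500.1 = 204.4 lb
Balance tally, oxide-wise, with the batch weights as given, versus the basis set out (delivered sums recover each target once rounding is allowed for):
  CaO: 154.7·0.4849 = 75.01 lb (target 75.02 lb)
  TiO2: 132.4·0.9900 = 131.1 lb (target 131.1 lb)
  Al2O3: 136.3·0.6545 + 125.8·0.003000 = 89.59 lb (target 89.62 lb)
  SiO2: 154.7·0.5120 + 125.8·0.9950 = 204.4 lb (target 204.4 lb)
Glass-mass sanity pass: net batch after ignition = 500.1 lb (the targets, summed, come to 500.1 lb; versus the stated basis of 500.1 lb — gaps are rounding artifacts).
Batch grand total — Σ batch = 549.2 lb; LOI removed, Σ of batch·LOI: 49.15 lb; the yield ratio, glass ÷ batch: 91.05%.

Batch per 500.1 lb glass melt:
  wollastonite: 154.7 lb
  gibbsite: 136.3 lb
  sand: 125.8 lb
  TiO2: 132.4 lb
Total batch = 549.2 lb; LOI loss = 49.15 lb; yield = 91.05%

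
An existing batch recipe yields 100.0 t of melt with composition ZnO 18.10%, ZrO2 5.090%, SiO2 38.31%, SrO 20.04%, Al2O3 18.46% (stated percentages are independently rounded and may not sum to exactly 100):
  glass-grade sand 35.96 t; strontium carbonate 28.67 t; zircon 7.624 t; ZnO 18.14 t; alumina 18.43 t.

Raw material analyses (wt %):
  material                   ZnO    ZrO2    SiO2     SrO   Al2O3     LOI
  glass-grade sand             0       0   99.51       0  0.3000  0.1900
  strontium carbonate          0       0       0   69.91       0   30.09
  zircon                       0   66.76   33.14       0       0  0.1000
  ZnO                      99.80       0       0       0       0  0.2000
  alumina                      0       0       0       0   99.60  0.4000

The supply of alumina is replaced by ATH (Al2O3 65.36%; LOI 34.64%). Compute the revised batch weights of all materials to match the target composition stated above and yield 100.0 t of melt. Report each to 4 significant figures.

Revised batch per 100.0 t melt:
  glass-grade sand: 35.96 t
  strontium carbonate: 28.67 t
  zircon: 7.624 t
  ZnO: 18.14 t
  ATH: 28.08 t
Total batch = 118.5 t; LOI loss = 18.47 t

The working math carries exact precision all the way through; working values are displayed (rounded to four significant figures) alongside each step — every reported figure carries a single rounding; all derived quantities (glass mass, totals, yield, the five compositions, LOI) are rebuilt from the weighed amounts at 100.0 t of glass in full precision, precisely as stated by question or answer.
Target oxide masses per 100.0 t melt:
  ZnO: 18.10% × 100.0 = 18.10 t
  ZrO2: 5.090% × 100.0 = 5.090 t
  SiO2: 38.31% × 100.0 = 38.31 t
  SrO: 20.04% × 100.0 = 20.04 t
  Al2O3: 18.46% × 100.0 = 18.46 t
Mass-balance tally per oxide per the reported batch figures, versus the basis set out (sum by sum, the targets are met inside rounding margins):
  ZnO: 18.14·0.9980 = 18.10 t (target 18.10 t)
  ZrO2: 7.624·0.6676 = 5.090 t (target 5.090 t)
  SiO2: 35.96·0.9951 + 7.624·0.3314 = 38.31 t (target 38.31 t)
  SrO: 28.67·0.6991 = 20.04 t (target 20.04 t)
  Al2O3: 35.96·0.003000 + 28.08·0.6536 = 18.46 t (target 18.46 t)
Mass balance on the glass: total batch − LOI = 100.0 t (targets for the oxides total 100.0 t; versus the stated basis of 100.0 t — deltas are rounding alone).
Summing the batch: Σ batch = 118.5 t; loss to ignition Σ batch·LOI = 18.47 t; as yield: glass ÷ batch → 84.41%.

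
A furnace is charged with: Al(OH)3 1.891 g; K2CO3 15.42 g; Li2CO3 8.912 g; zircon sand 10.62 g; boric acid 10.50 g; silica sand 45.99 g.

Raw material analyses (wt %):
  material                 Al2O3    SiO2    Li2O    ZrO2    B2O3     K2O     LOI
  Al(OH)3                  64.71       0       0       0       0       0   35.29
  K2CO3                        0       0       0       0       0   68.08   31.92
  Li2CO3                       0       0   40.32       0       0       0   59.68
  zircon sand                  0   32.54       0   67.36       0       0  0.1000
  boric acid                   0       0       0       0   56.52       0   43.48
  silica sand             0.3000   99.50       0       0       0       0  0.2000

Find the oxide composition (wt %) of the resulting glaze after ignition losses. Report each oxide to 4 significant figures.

The working math carries exact precision throughout — mid-chain values are shown rounded to four significant figures between the steps — a single rounding completes each reported number. Derived quantities, including totals, the six compositions, LOI, glass mass, the yield, are computed from the weighed amounts for 77.76 g of glass at full precision, as quoted within question or answer.
Per-oxide mass from batch:
  Al2O3: 1.891·0.6471 + 45.99·0.003000 = 1.362 g
  SiO2: 10.62·0.3254 + 45.99·0.9950 = 49.22 g
  Li2O: 8.912·0.4032 = 3.593 g
  ZrO2: 10.62·0.6736 = 7.154 g
  B2O3: 10.50·0.5652 = 5.935 g
  K2O: 15.42·0.6808 = 10.50 g
LOI: 1.891·0.3529 + 15.42·0.3192 + 8.912·0.5968 + 10.62·0.001000 + 10.50·0.4348 + 45.99·0.002000 = 15.58 g
Resulting glass, batch − LOI: 93.33 − 15.58 = 77.76 g (matching Σ of the oxides)
wt %: oxide over glass, times 100

Glass mass = 77.76 g (batch 93.33 − LOI 15.58).
Composition: Al2O3 1.751%, SiO2 63.29%, Li2O 4.621%, ZrO2 9.200%, B2O3 7.632%, K2O 13.50%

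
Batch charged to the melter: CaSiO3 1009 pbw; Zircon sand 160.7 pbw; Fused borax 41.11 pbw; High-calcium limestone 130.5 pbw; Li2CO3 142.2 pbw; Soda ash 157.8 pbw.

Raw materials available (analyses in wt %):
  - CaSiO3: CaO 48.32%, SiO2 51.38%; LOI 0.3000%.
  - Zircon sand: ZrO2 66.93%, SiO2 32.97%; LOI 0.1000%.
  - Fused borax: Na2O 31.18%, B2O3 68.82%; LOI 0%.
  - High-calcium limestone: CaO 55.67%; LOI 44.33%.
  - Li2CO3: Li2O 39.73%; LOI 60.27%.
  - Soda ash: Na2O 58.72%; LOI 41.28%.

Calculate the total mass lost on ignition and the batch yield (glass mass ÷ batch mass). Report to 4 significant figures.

Each numeric step runs at full precision all the way through; working values are printed (rounded to 4 significant digits) at each printed step — each reported result is rounded just once — derived quantities are computed from the batch weights on 1429 pbw of glass in full precision (LOI, the yield, totals, glass mass, the six compositions), as given in the problem or the answer.
Loss on ignition, line by line:
  CaSiO3: 1009 × 0.003000 = 3.027 pbw
  Zircon sand: 160.7 × 0.001000 = 0.1607 pbw
  Fused borax: 41.11 × 0 = 0 pbw
  High-calcium limestone: 130.5 × 0.4433 = 57.85 pbw
  Li2CO3: 142.2 × 0.6027 = 85.70 pbw
  Soda ash: 157.8 × 0.4128 = 65.14 pbw
Total LOI = 211.9 pbw
Glass = batch − LOI = 1641 − 211.9 = 1429 pbw

LOI loss = 211.9 pbw; glass = 1429 pbw; yield = 87.09%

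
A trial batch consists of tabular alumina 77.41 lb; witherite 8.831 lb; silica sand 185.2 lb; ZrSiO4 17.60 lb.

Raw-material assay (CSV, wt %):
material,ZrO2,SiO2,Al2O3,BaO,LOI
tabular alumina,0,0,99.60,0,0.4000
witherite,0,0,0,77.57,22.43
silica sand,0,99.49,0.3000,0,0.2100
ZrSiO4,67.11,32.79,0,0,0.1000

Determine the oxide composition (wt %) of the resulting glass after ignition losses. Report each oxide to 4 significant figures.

Working values are printed, with 4-significant-figure rounding, at each printed step — all arithmetic holds full float precision from first step to last — each reported number is rounded a single time — the derived quantities are carried from the batch weights on 286.3 lb of glass in full precision (the four compositions, net glass mass, the yield, totals, ignition loss), as they appear in the problem or the answer.
Oxide masses out of the charge:
  ZrO2: 17.60·0.6711 = 11.81 lb
  SiO2: 185.2·0.9949 + 17.60·0.3279 = 190.0 lb
  Al2O3: 77.41·0.9960 + 185.2·0.003000 = 77.66 lb
  BaO: 8.831·0.7757 = 6.850 lb
LOI: 77.41·0.004000 + 8.831·0.2243 + 185.2·0.002100 + 17.60·0.001000 = 2.697 lb
Glass = total batch minus LOI = 289.0 − 2.697 = 286.3 lb (= the summed oxide contributions)
each oxide over glass, ×100, is wt %

Glass mass = 286.3 lb (batch 289.0 − LOI 2.697).
Composition: ZrO2 4.125%, SiO2 66.36%, Al2O3 27.12%, BaO 2.392%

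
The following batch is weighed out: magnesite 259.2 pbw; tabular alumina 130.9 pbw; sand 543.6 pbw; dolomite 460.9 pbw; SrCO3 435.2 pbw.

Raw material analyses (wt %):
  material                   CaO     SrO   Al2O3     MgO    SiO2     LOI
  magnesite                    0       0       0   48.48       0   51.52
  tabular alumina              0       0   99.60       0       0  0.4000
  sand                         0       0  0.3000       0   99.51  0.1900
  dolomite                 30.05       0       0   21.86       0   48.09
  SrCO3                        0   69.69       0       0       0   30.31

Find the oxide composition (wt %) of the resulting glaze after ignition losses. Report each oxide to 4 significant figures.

All arithmetic keeps full precision through the solve — mid-chain values are printed with 4-significant-figure rounding between the steps. Exactly one rounding lands on each reported value; the derived quantities, which include net glass mass, yield, LOI, totals, the five compositions, are recomputed at full precision, exactly as printed in the problem or answer text, from the weighed amounts at 1341 pbw of glass.
Mass of each oxide from the mix:
  CaO: 460.9·0.3005 = 138.5 pbw
  SrO: 435.2·0.6969 = 303.3 pbw
  Al2O3: 130.9·0.9960 + 543.6·0.003000 = 132.0 pbw
  MgO: 259.2·0.4848 + 460.9·0.2186 = 226.4 pbw
  SiO2: 543.6·0.9951 = 540.9 pbw
LOI: 259.2·0.5152 + 130.9·0.004000 + 543.6·0.001900 + 460.9·0.4809 + 435.2·0.3031 = 488.7 pbw
Glass mass = batch − LOI = 1830 − 488.7 = 1341 pbw (matching Σ of the oxides)
wt % = oxide mass / glass mass × 100

Glass mass = 1341 pbw (batch 1830 − LOI 488.7).
Composition: CaO 10.33%, SrO 22.61%, Al2O3 9.843%, MgO 16.88%, SiO2 40.33%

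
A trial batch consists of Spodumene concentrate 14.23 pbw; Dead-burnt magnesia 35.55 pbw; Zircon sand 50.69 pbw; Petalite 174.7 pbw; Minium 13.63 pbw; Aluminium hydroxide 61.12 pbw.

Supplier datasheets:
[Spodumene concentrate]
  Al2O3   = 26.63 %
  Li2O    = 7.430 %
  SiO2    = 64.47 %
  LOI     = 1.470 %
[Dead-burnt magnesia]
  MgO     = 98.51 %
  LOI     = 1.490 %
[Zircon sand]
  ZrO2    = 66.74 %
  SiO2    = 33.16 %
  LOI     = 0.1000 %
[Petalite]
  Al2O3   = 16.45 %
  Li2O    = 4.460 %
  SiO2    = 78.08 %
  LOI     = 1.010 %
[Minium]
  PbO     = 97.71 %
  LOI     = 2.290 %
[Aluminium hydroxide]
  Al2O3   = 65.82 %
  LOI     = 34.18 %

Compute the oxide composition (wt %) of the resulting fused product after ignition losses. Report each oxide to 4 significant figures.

Mid-chain values are displayed (rounded to four significant figures) in the working; each numeric step holds full precision throughout — each reported value is rounded a single time — all derived quantities are recomputed starting from the weights per 326.2 pbw of glass in exact precision (net glass mass, LOI, the yield, the six compositions, the totals), precisely as stated by the question or the answer.
Mass of each oxide from the mix:
  Al2O3: 14.23·0.2663 + 174.7·0.1645 + 61.12·0.6582 = 72.76 pbw
  MgO: 35.55·0.9851 = 35.02 pbw
  Li2O: 14.23·0.07430 + 174.7·0.04460 = 8.849 pbw
  PbO: 13.63·0.9771 = 13.32 pbw
  ZrO2: 50.69·0.6674 = 33.83 pbw
  SiO2: 14.23·0.6447 + 50.69·0.3316 + 174.7·0.7808 = 162.4 pbw
LOI: 14.23·0.01470 + 35.55·0.01490 + 50.69·0.001000 + 174.7·0.01010 + 13.63·0.02290 + 61.12·0.3418 = 23.76 pbw
Resulting glass, batch − LOI: 349.9 − 23.76 = 326.2 pbw (= the summed oxide contributions)
percent by weight: oxide/glass ×100

Glass mass = 326.2 pbw (batch 349.9 − LOI 23.76).
Composition: Al2O3 22.31%, MgO 10.74%, Li2O 2.713%, PbO 4.083%, ZrO2 10.37%, SiO2 49.79%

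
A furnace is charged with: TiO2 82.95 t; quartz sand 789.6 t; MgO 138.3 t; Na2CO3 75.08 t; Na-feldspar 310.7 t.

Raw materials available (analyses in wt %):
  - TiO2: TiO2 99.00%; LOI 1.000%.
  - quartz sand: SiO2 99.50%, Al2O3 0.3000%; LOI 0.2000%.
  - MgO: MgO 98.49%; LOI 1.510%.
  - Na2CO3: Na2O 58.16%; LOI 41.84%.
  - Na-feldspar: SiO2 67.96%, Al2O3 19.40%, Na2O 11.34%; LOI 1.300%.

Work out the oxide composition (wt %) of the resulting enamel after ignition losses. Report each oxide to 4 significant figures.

Exact precision is kept in every operation — values along the way are shown (rounded to four significant figures) across the worked steps; every reported result is rounded only once — derived quantities, including LOI, totals, net glass mass, the five compositions, the yield, are re-derived starting from the weights on 1357 t of glass in exact precision, as they appear in the problem or answer text.
What the batch supplies per oxide:
  SiO2: 789.6·0.9950 + 310.7·0.6796 = 996.8 t
  MgO: 138.3·0.9849 = 136.2 t
  TiO2: 82.95·0.9900 = 82.12 t
  Al2O3: 789.6·0.003000 + 310.7·0.1940 = 62.64 t
  Na2O: 75.08·0.5816 + 310.7·0.1134 = 78.90 t
LOI: 82.95·0.01000 + 789.6·0.002000 + 138.3·0.01510 + 75.08·0.4184 + 310.7·0.01300 = 39.95 t
The glass mass, total less LOI, = 1397 − 39.95 = 1357 t (= the summed oxide contributions)
oxide / glass × 100 gives the wt %

Glass mass = 1357 t (batch 1397 − LOI 39.95).
Composition: SiO2 73.47%, MgO 10.04%, TiO2 6.053%, Al2O3 4.617%, Na2O 5.816%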